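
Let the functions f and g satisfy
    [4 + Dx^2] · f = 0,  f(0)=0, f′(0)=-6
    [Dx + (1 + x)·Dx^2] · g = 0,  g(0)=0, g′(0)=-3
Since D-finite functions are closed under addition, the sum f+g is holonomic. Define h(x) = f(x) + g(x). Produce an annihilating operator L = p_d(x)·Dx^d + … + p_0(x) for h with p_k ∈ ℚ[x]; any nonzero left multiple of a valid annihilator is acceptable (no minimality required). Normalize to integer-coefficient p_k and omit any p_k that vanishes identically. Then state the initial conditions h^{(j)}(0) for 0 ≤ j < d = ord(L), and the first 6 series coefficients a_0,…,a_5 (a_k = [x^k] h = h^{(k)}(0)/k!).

L = (20 + 16·x + 8·x^2)·Dx + (12 + 28·x + 24·x^2 + 8·x^3)·Dx^2 + (5 + 4·x + 2·x^2)·Dx^3 + (3 + 7·x + 6·x^2 + 2·x^3)·Dx^4  (order 4).
h: a_k = 0, -9, 3/2, 3, 3/4, -7/5, …
ICs: h(0) = 0, h′(0) = -9, h′′(0) = 3, h′′′(0) = 18.

f: a_k = 0, -6, 0, 4, 0, -4/5, …
g: a_k = 0, -3, 3/2, -1, 3/4, -3/5, …
Sum ⇒ L₀ = lclm(L_f,L_g) in ℚ(x)⟨Dx⟩.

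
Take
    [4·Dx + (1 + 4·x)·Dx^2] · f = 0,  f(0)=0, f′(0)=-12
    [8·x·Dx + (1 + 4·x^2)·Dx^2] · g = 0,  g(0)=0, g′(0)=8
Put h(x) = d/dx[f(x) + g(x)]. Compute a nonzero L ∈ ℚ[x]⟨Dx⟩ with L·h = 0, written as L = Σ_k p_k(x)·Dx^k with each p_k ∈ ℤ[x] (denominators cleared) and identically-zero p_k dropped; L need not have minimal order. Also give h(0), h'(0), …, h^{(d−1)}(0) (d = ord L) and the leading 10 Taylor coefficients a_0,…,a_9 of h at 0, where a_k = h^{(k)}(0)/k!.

L = (-8 - 96·x + 96·x^2 + 128·x^3) + (-10 - 16·x - 72·x^2 + 192·x^3 + 256·x^4)·Dx + (-1 - 2·x + 8·x^2 + 8·x^3 + 48·x^4 + 64·x^5)·Dx^2  (order 2).
h: a_k = -4, 48, -224, 768, -2944, 12288, -49664, 196608, -784384, 3145728, …
ICs: h(0) = -4, h′(0) = 48.

f: a_k = 0, -12, 24, -64, 192, -3072/5, 2048, -49152/7, 24576, -262144/3, …
g: a_k = 0, 8, 0, -32/3, 0, 128/5, 0, -512/7, 0, 2048/9, …
h₀=f+g: left-lcm gives L₀, ord ≤ 4.
Derive L from L₀ (diff closure).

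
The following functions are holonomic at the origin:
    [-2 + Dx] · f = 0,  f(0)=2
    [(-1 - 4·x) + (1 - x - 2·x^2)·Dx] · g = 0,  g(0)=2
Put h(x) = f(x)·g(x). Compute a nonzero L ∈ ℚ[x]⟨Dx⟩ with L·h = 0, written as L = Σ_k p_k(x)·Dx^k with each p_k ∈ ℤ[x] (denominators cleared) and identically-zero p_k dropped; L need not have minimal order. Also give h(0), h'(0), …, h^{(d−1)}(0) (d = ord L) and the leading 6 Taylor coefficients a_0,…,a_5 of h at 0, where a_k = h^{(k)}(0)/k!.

f: a_k = 2, 4, 4, 8/3, 4/3, 8/15, …
g: a_k = 2, 2, 6, 10, 22, 42, …
L₀ := L_f ⊗_s L_g (sym. prod.), ord ≤ 1.
L = (3 + 2·x - 4·x^2) + (-1 + x + 2·x^2)·Dx  (order 1).
h: a_k = 4, 12, 28, 172/3, 116, 3476/15, …
ICs: h(0) = 4.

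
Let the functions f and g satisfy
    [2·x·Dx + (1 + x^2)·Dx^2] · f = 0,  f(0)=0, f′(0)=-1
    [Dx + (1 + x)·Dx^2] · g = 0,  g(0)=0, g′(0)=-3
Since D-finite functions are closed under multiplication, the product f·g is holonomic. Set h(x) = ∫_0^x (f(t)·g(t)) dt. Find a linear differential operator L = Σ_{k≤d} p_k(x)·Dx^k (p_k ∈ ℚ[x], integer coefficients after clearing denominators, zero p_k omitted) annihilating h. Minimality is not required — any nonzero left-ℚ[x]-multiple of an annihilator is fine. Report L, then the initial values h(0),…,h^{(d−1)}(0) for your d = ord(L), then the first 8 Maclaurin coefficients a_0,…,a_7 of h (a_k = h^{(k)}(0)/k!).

L = (24 + 44·x + 80·x^2 + 156·x^3 + 120·x^4 + 52·x^5 + 4·x^7)·Dx^2 + (18 + 124·x + 308·x^2 + 484·x^3 + 544·x^4 + 372·x^5 + 140·x^6 + 12·x^7 + 14·x^8)·Dx^3 + (12 + 64·x + 192·x^2 + 312·x^3 + 360·x^4 + 312·x^5 + 192·x^6 + 72·x^7 + 12·x^8 + 8·x^9)·Dx^4 + (5 + 18·x + 37·x^2 + 56·x^3 + 66·x^4 + 60·x^5 + 42·x^6 + 24·x^7 + 9·x^8 + 2·x^9 + x^10)·Dx^5  (order 5).
h: a_k = 0, 0, 0, 1, -3/8, 0, -1/24, 13/105, …
ICs: h(0) = 0, h′(0) = 0, h′′(0) = 0, h′′′(0) = 6, h′′′′(0) = -9.

f: a_k = 0, -1, 0, 1/3, 0, -1/5, 0, 1/7, …
g: a_k = 0, -3, 3/2, -1, 3/4, -3/5, 1/2, -3/7, …
f·g: L₀ = L_f ⊗_s L_g, ord ≤ 2·2.
h=∫₀ˣh₀: take L = L₀·Dx.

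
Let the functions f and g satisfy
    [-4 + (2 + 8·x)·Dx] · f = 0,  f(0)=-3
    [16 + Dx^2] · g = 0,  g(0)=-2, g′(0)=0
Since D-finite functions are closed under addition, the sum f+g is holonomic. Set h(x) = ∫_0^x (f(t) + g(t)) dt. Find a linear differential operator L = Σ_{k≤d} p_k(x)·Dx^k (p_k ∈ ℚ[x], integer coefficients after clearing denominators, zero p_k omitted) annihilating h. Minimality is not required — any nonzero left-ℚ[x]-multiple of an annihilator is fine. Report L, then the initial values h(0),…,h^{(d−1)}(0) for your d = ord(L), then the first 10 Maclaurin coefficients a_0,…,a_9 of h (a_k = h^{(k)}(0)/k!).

f: a_k = -3, -6, 6, -12, 30, -84, 252, -792, 2574, -8580, …
g: a_k = -2, 0, 16, 0, -64/3, 0, 512/45, 0, -1024/315, 0, …
L₀ := lclm(L_f,L_g); ord L₀ ≤ 1+2.
h=∫h₀ ⇒ L = L₀·Dx.
L = (-224 - 1024·x - 2048·x^2)·Dx + (48 + 704·x + 3072·x^2 + 4096·x^3)·Dx^2 + (-14 - 64·x - 128·x^2)·Dx^3 + (3 + 44·x + 192·x^2 + 256·x^3)·Dx^4  (order 4).
h: a_k = 0, -5, -3, 22/3, -3, 26/15, -14, 11852/315, -99, 809786/2835, …
ICs: h(0) = 0, h′(0) = -5, h′′(0) = -6, h′′′(0) = 44.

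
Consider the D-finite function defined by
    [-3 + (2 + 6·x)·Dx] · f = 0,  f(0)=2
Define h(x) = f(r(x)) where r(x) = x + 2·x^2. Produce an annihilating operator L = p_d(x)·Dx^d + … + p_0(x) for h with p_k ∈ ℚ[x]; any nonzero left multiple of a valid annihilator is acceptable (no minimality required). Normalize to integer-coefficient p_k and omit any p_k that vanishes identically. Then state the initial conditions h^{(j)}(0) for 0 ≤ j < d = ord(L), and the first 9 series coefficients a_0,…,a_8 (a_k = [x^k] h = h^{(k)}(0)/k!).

L = (-3 - 12·x) + (2 + 6·x + 12·x^2)·Dx  (order 1).
h: a_k = 2, 3, 15/4, -45/8, 315/64, 405/128, -11205/512, 41715/1024, -282285/16384, …
ICs: h(0) = 2.

f: a_k = 2, 3, -9/4, 27/8, -405/64, 1701/128, -15309/512, 72171/1024, -2814669/16384, …
f∘r: x↦r, Dx↦Dx/r' in L_f ⇒ L₀.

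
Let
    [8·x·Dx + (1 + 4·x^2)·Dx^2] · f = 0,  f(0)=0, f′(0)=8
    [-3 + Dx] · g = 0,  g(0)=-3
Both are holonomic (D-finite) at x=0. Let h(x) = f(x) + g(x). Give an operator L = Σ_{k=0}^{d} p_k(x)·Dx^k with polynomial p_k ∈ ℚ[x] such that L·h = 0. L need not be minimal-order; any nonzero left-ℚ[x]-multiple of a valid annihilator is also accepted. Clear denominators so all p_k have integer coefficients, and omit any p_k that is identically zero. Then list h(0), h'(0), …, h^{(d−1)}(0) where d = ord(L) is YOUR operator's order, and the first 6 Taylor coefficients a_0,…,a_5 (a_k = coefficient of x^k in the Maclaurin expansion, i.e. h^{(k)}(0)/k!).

f: a_k = 0, 8, 0, -32/3, 0, 128/5, …
g: a_k = -3, -9, -27/2, -27/2, -81/8, -243/40, …
h₀=f+g: left-lcm gives L₀, ord ≤ 3.
L = (24 - 72·x - 288·x^2 - 288·x^3)·Dx + (-17 + 24·x^2 - 144·x^4)·Dx^2 + (3 + 8·x + 24·x^2 + 32·x^3 + 48·x^4)·Dx^3  (order 3).
h: a_k = -3, -1, -27/2, -145/6, -81/8, 781/40, …
ICs: h(0) = -3, h′(0) = -1, h′′(0) = -27.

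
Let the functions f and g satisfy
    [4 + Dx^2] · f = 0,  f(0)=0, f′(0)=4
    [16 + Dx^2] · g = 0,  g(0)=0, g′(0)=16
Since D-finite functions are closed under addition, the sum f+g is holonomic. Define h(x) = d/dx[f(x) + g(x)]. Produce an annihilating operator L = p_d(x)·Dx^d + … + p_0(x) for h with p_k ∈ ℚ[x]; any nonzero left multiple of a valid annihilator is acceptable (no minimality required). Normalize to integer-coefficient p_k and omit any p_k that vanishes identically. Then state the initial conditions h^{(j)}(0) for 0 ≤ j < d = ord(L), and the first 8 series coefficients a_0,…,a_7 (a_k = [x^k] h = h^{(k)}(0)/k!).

f: a_k = 0, 4, 0, -8/3, 0, 8/15, 0, -16/315, …
g: a_k = 0, 16, 0, -128/3, 0, 512/15, 0, -4096/315, …
f+g: L₀ = lclm(L_f,L_g), ord ≤ 2+2.
h₀' ⇒ L via d/dx closure of L₀.
L = 64 + 20·Dx^2 + Dx^4  (order 4).
h: a_k = 20, 0, -136, 0, 520/3, 0, -4112/45, 0, …
ICs: h(0) = 20, h′(0) = 0, h′′(0) = -272, h′′′(0) = 0.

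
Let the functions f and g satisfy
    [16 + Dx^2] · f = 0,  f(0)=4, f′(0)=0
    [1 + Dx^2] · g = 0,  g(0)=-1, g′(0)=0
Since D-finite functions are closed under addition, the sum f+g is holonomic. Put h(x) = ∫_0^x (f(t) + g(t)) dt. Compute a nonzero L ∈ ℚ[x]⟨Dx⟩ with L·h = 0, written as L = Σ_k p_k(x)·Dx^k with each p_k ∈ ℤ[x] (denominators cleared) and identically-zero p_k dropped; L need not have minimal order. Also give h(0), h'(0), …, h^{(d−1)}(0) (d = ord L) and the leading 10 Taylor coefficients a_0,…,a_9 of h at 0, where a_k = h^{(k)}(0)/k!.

L = 16·Dx + 17·Dx^3 + Dx^5  (order 5).
h: a_k = 0, 3, 0, -21/2, 0, 341/40, 0, -5461/1680, 0, 1387/1920, …
ICs: h(0) = 0, h′(0) = 3, h′′(0) = 0, h′′′(0) = -63, h′′′′(0) = 0.

f: a_k = 4, 0, -32, 0, 128/3, 0, -1024/45, 0, 2048/315, 0, …
g: a_k = -1, 0, 1/2, 0, -1/24, 0, 1/720, 0, -1/40320, 0, …
Sum ⇒ L₀ = lclm(L_f,L_g) in ℚ(x)⟨Dx⟩.
h=∫₀ˣh₀: take L = L₀·Dx.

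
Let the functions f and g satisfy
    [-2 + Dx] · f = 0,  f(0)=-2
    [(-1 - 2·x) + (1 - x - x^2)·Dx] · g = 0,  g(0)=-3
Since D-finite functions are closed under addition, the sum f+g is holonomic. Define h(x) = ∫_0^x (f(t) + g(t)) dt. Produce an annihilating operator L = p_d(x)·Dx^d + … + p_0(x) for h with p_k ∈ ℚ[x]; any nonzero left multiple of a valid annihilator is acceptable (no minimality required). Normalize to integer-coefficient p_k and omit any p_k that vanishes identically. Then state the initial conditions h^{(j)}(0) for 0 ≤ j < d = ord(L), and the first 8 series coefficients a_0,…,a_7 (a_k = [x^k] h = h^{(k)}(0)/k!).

L = (4 + 8·x + 24·x^2 + 8·x^3)·Dx + (-14·x - 10·x^2 + 8·x^3 + 4·x^4)·Dx^2 + (-1 + 5·x - x^2 - 6·x^3 - 2·x^4)·Dx^3  (order 3).
h: a_k = 0, -5, -7/2, -10/3, -35/12, -49/15, -184/45, -1763/315, …
ICs: h(0) = 0, h′(0) = -5, h′′(0) = -7.

f: a_k = -2, -4, -4, -8/3, -4/3, -8/15, -8/45, -16/315, …
g: a_k = -3, -3, -6, -9, -15, -24, -39, -63, …
h₀=f+g: left-lcm gives L₀, ord ≤ 2.
h=∫h₀ ⇒ L = L₀·Dx.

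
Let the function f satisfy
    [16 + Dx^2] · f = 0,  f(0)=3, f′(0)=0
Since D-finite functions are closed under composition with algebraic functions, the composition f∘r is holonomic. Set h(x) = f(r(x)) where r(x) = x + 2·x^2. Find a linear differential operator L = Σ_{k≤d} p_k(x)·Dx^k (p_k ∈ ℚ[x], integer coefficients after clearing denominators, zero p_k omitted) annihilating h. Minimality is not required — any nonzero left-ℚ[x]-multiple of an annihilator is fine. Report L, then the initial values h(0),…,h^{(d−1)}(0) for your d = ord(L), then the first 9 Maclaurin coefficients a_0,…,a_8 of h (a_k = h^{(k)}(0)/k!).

L = (16 + 192·x + 768·x^2 + 1024·x^3) - 4·Dx + (1 + 4·x)·Dx^2  (order 2).
h: a_k = 3, 0, -24, -96, -64, 256, 11264/15, 4096/5, -53248/105, …
ICs: h(0) = 3, h′(0) = 0.

f: a_k = 3, 0, -24, 0, 32, 0, -256/15, 0, 512/105, …
f∘r: x↦r, Dx↦Dx/r' in L_f ⇒ L₀.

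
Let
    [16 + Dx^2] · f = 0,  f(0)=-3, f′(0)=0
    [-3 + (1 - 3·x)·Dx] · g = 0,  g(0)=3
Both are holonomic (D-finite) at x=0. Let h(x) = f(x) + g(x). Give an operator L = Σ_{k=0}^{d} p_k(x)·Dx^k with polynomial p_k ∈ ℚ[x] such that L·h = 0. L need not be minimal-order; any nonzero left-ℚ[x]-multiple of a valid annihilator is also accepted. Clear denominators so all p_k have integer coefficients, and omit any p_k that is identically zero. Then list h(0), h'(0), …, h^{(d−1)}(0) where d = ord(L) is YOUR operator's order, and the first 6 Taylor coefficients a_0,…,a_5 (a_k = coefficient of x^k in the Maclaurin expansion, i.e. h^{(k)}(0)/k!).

L = (-1680 + 2304·x - 3456·x^2) + (272 - 1584·x + 3456·x^2 - 3456·x^3)·Dx + (-105 + 144·x - 216·x^2)·Dx^2 + (17 - 99·x + 216·x^2 - 216·x^3)·Dx^3  (order 3).
h: a_k = 0, 9, 51, 81, 211, 729, …
ICs: h(0) = 0, h′(0) = 9, h′′(0) = 102.

f: a_k = -3, 0, 24, 0, -32, 0, …
g: a_k = 3, 9, 27, 81, 243, 729, …
h₀=f+g: left-lcm gives L₀, ord ≤ 3.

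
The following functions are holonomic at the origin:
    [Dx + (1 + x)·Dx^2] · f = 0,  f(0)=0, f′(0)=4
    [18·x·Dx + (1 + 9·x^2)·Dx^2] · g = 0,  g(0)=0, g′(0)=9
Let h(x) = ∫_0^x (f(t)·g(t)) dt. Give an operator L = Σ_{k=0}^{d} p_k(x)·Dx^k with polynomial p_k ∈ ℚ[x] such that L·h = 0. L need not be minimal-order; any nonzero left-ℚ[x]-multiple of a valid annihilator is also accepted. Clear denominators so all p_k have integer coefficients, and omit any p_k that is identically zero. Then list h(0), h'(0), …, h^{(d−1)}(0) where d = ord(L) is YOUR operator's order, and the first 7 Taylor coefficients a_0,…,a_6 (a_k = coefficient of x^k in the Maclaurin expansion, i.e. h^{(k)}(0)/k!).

L = (1368 + 2700·x + 37584·x^2 + 95580·x^3 + 87480·x^4 + 37908·x^5 + 26244·x^7)·Dx^2 + (1298 + 9180·x + 54612·x^2 + 194724·x^3 + 324000·x^4 + 271188·x^5 + 102060·x^6 + 78732·x^7 + 91854·x^8)·Dx^3 + (76 + 2848·x + 12096·x^2 + 43992·x^3 + 117288·x^4 + 173016·x^5 + 139968·x^6 + 75816·x^7 + 78732·x^8 + 52488·x^9)·Dx^4 + (37 + 146·x + 901·x^2 + 2808·x^3 + 7362·x^4 + 15228·x^5 + 21546·x^6 + 17496·x^7 + 12393·x^8 + 13122·x^9 + 6561·x^10)·Dx^5  (order 5).
h: a_k = 0, 0, 0, 12, -9/2, -96/5, 15/2, …
ICs: h(0) = 0, h′(0) = 0, h′′(0) = 0, h′′′(0) = 72, h′′′′(0) = -108.

f: a_k = 0, 4, -2, 4/3, -1, 4/5, -2/3, …
g: a_k = 0, 9, 0, -27, 0, 729/5, 0, …
f·g: L₀ = L_f ⊗_s L_g, ord ≤ 2·2.
h=∫₀ˣh₀: take L = L₀·Dx.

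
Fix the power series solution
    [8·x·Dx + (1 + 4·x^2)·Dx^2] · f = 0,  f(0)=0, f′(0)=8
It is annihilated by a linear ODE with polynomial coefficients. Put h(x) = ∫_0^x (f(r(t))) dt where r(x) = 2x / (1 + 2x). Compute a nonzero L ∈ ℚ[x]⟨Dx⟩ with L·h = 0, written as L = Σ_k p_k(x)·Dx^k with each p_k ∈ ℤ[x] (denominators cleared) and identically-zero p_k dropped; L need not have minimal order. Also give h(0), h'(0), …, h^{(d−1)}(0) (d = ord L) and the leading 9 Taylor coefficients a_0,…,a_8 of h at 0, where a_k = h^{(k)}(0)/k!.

f: a_k = 0, 8, 0, -32/3, 0, 128/5, 0, -512/7, 0, …
Change of var in L_f (x↦r) gives L₀.
h=∫h₀ ⇒ L = L₀·Dx.
L = (4 + 40·x)·Dx^2 + (1 + 4·x + 20·x^2)·Dx^3  (order 3).
h: a_k = 0, 0, 8, -32/3, -16/3, 384/5, -2432/15, -5632/21, 17792/7, …
ICs: h(0) = 0, h′(0) = 0, h′′(0) = 16.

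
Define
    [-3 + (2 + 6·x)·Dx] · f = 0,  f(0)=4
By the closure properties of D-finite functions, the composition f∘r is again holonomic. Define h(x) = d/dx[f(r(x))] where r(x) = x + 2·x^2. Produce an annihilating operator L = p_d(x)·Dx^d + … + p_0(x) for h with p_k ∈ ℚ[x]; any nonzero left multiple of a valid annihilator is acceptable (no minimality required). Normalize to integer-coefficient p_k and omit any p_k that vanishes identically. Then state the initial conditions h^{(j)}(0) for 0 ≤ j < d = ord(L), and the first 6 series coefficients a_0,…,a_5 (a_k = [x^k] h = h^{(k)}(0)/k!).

L = 5 + (-2 - 14·x - 36·x^2 - 48·x^3)·Dx  (order 1).
h: a_k = 6, 15, -135/4, 315/8, 2025/64, -33615/128, …
ICs: h(0) = 6.

f: a_k = 4, 6, -9/2, 27/4, -405/32, 1701/64, …
f∘r: x↦r, Dx↦Dx/r' in L_f ⇒ L₀.
Derive L from L₀ (diff closure).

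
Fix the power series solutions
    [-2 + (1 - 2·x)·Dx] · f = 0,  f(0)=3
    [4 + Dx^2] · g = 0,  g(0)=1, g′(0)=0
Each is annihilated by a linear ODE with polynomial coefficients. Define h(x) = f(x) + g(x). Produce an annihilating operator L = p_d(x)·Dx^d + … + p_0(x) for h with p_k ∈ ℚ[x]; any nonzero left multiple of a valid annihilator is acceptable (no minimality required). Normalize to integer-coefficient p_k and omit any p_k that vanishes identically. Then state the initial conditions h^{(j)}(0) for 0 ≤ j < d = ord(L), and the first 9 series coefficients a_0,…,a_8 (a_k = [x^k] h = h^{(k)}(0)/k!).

L = (56 - 32·x + 32·x^2) + (-12 + 40·x - 48·x^2 + 32·x^3)·Dx + (14 - 8·x + 8·x^2)·Dx^2 + (-3 + 10·x - 12·x^2 + 8·x^3)·Dx^3  (order 3).
h: a_k = 4, 6, 10, 24, 146/3, 96, 8636/45, 384, 241922/315, …
ICs: h(0) = 4, h′(0) = 6, h′′(0) = 20.

f: a_k = 3, 6, 12, 24, 48, 96, 192, 384, 768, …
g: a_k = 1, 0, -2, 0, 2/3, 0, -4/45, 0, 2/315, …
h₀=f+g: left-lcm gives L₀, ord ≤ 3.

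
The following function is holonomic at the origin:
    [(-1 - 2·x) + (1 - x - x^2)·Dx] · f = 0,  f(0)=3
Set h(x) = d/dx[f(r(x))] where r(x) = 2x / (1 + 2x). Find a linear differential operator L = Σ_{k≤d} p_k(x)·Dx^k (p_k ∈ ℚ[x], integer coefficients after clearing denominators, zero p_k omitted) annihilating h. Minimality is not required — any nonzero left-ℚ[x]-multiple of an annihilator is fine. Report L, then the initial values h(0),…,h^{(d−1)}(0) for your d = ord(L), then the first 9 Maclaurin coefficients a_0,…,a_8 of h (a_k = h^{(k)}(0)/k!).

L = (4 + 24·x + 96·x^2 + 96·x^3) + (-1 - 10·x - 24·x^2 + 8·x^3 + 48·x^4)·Dx  (order 1).
h: a_k = 6, 24, 0, 192, -480, 2304, -8064, 30720, -110592, …
ICs: h(0) = 6.

f: a_k = 3, 3, 6, 9, 15, 24, 39, 63, 102, …
L₀ from L_f via x↦r, Dx↦r'^{-1}Dx.
Differentiate: ansatz ord ≤ ord L₀ ⇒ L.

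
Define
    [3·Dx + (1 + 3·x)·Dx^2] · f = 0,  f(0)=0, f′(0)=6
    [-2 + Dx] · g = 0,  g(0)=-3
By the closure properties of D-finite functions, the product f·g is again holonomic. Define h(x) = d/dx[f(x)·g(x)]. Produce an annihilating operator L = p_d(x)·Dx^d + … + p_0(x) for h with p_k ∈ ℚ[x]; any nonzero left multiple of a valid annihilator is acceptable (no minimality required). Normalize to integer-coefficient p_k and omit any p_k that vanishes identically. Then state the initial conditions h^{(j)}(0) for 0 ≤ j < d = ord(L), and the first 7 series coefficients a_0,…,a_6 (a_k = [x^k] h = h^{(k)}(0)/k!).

f: a_k = 0, 6, -9, 18, -81/2, 486/5, -243, …
g: a_k = -3, -6, -6, -4, -2, -4/5, -4/15, …
Product ⇒ symmetric product L₀, ord ≤ 2.
h=h₀': d/dx-closure on L₀ ⇒ L.
L = (20 - 24·x + 72·x^2) + (-8 + 6·x - 72·x^2)·Dx + (-1 + 3·x + 18·x^2)·Dx^2  (order 2).
h: a_k = -18, -18, -108, 174, -663, 1980, -30386/5, …
ICs: h(0) = -18, h′(0) = -18.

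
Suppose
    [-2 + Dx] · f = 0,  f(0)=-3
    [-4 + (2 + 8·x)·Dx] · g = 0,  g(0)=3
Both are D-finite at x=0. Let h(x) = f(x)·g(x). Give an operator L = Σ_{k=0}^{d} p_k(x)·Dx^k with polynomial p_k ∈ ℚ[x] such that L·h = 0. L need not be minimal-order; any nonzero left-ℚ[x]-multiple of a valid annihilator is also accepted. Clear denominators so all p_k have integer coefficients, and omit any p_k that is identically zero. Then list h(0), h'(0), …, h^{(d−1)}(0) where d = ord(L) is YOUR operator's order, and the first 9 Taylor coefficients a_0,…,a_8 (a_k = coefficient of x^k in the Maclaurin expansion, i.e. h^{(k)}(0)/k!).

f: a_k = -3, -6, -6, -4, -2, -4/5, -4/15, -8/105, -2/105, …
g: a_k = 3, 6, -6, 12, -30, 84, -252, 792, -2574, …
Product ⇒ symmetric product L₀, ord ≤ 1.
L = (-4 - 8·x) + (1 + 4·x)·Dx  (order 1).
h: a_k = -9, -36, -36, -48, 24, -672/5, 1952/5, -44416/35, 146912/35, …
ICs: h(0) = -9.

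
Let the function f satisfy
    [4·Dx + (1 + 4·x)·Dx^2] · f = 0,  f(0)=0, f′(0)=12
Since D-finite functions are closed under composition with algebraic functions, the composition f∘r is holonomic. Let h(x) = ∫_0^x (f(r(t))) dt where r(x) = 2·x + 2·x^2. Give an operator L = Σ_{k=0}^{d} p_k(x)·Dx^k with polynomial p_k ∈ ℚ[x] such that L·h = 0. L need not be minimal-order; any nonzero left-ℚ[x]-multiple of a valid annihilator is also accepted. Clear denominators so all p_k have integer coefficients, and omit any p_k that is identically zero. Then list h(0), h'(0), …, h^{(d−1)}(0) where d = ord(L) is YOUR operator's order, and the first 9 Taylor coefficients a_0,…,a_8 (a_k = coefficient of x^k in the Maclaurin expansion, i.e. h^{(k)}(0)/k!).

L = (6 + 16·x + 16·x^2)·Dx^2 + (1 + 10·x + 24·x^2 + 16·x^3)·Dx^3  (order 3).
h: a_k = 0, 0, 12, -24, 80, -1632/5, 7424/5, -50688/7, 259584/7, …
ICs: h(0) = 0, h′(0) = 0, h′′(0) = 24.

f: a_k = 0, 12, -24, 64, -192, 3072/5, -2048, 49152/7, -24576, …
h₀=f(r): pull back L_f along r ⇒ L₀.
h=∫₀ˣh₀: take L = L₀·Dx.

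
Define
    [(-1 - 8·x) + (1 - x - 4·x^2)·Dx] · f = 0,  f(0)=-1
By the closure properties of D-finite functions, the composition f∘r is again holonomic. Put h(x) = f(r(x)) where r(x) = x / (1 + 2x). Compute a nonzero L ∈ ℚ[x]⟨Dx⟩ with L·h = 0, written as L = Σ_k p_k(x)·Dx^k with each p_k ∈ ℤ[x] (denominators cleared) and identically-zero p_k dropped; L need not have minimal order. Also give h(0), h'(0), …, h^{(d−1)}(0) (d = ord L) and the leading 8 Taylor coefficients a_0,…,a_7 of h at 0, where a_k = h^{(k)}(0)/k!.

L = (1 + 10·x) + (-1 - 5·x - 4·x^2 + 4·x^3)·Dx  (order 1).
h: a_k = -1, -1, -3, 7, -27, 95, -339, 1207, …
ICs: h(0) = -1.

f: a_k = -1, -1, -5, -9, -29, -65, -181, -441, …
h₀=f(r): pull back L_f along r ⇒ L₀.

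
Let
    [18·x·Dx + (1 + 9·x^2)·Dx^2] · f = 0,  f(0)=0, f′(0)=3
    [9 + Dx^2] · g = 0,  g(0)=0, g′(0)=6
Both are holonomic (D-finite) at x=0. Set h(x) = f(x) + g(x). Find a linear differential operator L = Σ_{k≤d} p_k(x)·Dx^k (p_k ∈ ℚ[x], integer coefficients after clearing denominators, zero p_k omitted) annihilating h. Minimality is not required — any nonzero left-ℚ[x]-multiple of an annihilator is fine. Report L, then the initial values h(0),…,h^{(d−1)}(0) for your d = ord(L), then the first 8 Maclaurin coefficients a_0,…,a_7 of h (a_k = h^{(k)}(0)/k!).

f: a_k = 0, 3, 0, -9, 0, 243/5, 0, -2187/7, …
g: a_k = 0, 6, 0, -9, 0, 81/20, 0, -243/280, …
f+g: L₀ = lclm(L_f,L_g), ord ≤ 2+2.
L = (-1782·x + 20412·x^3 + 13122·x^5)·Dx + (-9 + 567·x^2 + 6561·x^4 + 6561·x^6)·Dx^2 + (-198·x + 2268·x^3 + 1458·x^5)·Dx^3 + (-1 + 63·x^2 + 729·x^4 + 729·x^6)·Dx^4  (order 4).
h: a_k = 0, 9, 0, -18, 0, 1053/20, 0, -87723/280, …
ICs: h(0) = 0, h′(0) = 9, h′′(0) = 0, h′′′(0) = -108.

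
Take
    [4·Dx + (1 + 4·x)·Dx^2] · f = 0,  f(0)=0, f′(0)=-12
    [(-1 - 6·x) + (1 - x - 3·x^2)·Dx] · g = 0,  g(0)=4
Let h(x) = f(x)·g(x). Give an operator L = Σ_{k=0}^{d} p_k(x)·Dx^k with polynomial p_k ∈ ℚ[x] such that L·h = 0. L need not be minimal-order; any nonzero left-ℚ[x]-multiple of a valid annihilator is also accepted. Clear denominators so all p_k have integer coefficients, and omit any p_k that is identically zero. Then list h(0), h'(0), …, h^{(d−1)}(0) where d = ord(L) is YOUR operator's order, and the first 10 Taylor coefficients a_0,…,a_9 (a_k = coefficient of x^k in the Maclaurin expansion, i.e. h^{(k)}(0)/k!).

L = (10 + 48·x) + (-2 + 24·x + 60·x^2)·Dx + (-1 - 3·x + 7·x^2 + 12·x^3)·Dx^2  (order 2).
h: a_k = 0, -48, 48, -352, 560, -14768/5, 34592/5, -1051024/35, 3116048/35, -36811232/105, …
ICs: h(0) = 0, h′(0) = -48.

f: a_k = 0, -12, 24, -64, 192, -3072/5, 2048, -49152/7, 24576, -262144/3, …
g: a_k = 4, 4, 16, 28, 76, 160, 388, 868, 2032, 4636, …
f·g: L₀ = L_f ⊗_s L_g, ord ≤ 2·1.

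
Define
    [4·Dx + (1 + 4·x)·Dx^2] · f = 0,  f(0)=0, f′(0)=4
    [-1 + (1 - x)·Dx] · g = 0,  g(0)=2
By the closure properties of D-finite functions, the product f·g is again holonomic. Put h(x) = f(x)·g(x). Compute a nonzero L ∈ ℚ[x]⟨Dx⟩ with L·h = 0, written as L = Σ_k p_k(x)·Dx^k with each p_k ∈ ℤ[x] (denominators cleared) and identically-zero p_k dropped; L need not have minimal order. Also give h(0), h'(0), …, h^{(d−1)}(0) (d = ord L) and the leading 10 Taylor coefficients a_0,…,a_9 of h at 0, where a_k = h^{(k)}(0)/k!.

f: a_k = 0, 4, -8, 64/3, -64, 1024/5, -2048/3, 16384/7, -8192, 262144/9, …
g: a_k = 2, 2, 2, 2, 2, 2, 2, 2, 2, 2, …
Sym-product of L_f,L_g gives L₀ (≤ ord 2).
L = 4 + (-2 + 12·x)·Dx + (-1 - 3·x + 4·x^2)·Dx^2  (order 2).
h: a_k = 0, 8, -8, 104/3, -280/3, 4744/15, -15736/15, 381368/105, -1338952/105, 14333224/315, …
ICs: h(0) = 0, h′(0) = 8.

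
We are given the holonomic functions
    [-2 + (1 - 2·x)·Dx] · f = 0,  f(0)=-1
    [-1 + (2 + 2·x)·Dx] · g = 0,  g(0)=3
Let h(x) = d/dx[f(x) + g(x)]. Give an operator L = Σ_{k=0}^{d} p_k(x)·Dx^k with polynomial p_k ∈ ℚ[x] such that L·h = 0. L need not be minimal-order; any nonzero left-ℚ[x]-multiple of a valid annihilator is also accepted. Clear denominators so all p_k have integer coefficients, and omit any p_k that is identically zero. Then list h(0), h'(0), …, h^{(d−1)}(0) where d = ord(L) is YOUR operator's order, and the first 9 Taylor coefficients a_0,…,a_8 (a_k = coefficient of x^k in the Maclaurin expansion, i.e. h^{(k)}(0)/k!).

L = (-20 - 8·x) + (-31 - 68·x - 28·x^2)·Dx + (6 - 2·x - 16·x^2 - 8·x^3)·Dx^2  (order 2).
h: a_k = -1/2, -35/4, -375/16, -2063/32, -40855/256, -196797/512, -1834315/2048, -8389895/4096, -301970583/65536, …
ICs: h(0) = -1/2, h′(0) = -35/4.

f: a_k = -1, -2, -4, -8, -16, -32, -64, -128, -256, …
g: a_k = 3, 3/2, -3/8, 3/16, -15/128, 21/256, -63/1024, 99/2048, -1287/32768, …
Weyl lclm of L_f,L_g ⇒ L₀ (ord ≤ 2).
Derive L from L₀ (diff closure).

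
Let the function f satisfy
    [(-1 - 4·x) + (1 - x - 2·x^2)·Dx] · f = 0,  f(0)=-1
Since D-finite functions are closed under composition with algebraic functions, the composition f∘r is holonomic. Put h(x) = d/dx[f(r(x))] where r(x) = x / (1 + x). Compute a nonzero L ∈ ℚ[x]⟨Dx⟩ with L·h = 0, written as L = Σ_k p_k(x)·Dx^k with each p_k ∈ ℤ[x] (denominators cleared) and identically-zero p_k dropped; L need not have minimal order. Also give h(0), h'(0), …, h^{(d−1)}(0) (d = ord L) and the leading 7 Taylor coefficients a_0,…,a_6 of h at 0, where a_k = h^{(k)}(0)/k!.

f: a_k = -1, -1, -3, -5, -11, -21, -43, …
Change of var in L_f (x↦r) gives L₀.
Differentiate: ansatz ord ≤ ord L₀ ⇒ L.
L = (4 + 12·x + 36·x^2 + 20·x^3) + (-1 - 7·x - 9·x^2 + 7·x^3 + 10·x^4)·Dx  (order 1).
h: a_k = -1, -4, 0, -16, 20, -72, 140, …
ICs: h(0) = -1.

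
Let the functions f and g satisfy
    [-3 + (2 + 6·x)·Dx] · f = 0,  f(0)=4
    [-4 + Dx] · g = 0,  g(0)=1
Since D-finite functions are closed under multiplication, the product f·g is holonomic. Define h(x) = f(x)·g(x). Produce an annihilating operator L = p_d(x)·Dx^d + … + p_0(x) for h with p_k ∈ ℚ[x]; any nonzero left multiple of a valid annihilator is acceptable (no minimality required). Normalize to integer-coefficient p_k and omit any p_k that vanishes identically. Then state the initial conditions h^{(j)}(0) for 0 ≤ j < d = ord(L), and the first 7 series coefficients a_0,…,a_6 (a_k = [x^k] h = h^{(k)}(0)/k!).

f: a_k = 4, 6, -9/2, 27/4, -405/32, 1701/64, -15309/256, …
g: a_k = 1, 4, 8, 32/3, 32/3, 128/15, 256/45, …
Sym-product of L_f,L_g gives L₀ (≤ ord 1).
L = (-11 - 24·x) + (2 + 6·x)·Dx  (order 1).
h: a_k = 4, 22, 103/2, 953/12, 8161/96, 76883/960, 497863/11520, …
ICs: h(0) = 4.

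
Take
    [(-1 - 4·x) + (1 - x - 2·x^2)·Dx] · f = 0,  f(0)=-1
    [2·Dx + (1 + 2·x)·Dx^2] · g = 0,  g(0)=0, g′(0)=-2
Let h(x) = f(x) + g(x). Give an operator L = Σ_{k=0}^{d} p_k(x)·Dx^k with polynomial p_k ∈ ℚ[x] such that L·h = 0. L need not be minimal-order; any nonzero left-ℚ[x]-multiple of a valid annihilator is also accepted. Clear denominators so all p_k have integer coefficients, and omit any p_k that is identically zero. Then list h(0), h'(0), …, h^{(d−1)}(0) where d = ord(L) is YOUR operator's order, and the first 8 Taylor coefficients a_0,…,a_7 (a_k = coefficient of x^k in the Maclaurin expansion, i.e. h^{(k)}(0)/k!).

f: a_k = -1, -1, -3, -5, -11, -21, -43, -85, …
g: a_k = 0, -2, 2, -8/3, 4, -32/5, 32/3, -128/7, …
f+g: L₀ = lclm(L_f,L_g), ord ≤ 1+2.
L = (54 + 228·x + 432·x^2 + 288·x^3 + 192·x^4)·Dx + (11 + 124·x + 464·x^2 + 704·x^3 + 592·x^4 + 320·x^5)·Dx^2 + (-4 - 19·x - 17·x^2 + 42·x^3 + 116·x^4 + 136·x^5 + 64·x^6)·Dx^3  (order 3).
h: a_k = -1, -3, -1, -23/3, -7, -137/5, -97/3, -723/7, …
ICs: h(0) = -1, h′(0) = -3, h′′(0) = -2.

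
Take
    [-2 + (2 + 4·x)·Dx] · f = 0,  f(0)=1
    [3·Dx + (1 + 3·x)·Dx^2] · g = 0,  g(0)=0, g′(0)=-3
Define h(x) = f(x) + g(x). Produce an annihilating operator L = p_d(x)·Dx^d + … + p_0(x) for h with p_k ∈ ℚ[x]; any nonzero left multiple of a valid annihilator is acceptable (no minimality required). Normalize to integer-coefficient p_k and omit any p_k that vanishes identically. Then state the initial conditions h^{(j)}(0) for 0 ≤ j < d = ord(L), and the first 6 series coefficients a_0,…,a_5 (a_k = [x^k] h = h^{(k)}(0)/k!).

L = (9 + 9·x)·Dx + (15 + 54·x + 45·x^2)·Dx^2 + (2 + 13·x + 27·x^2 + 18·x^3)·Dx^3  (order 3).
h: a_k = 1, -2, 4, -17/2, 157/8, -1909/40, …
ICs: h(0) = 1, h′(0) = -2, h′′(0) = 8.

f: a_k = 1, 1, -1/2, 1/2, -5/8, 7/8, …
g: a_k = 0, -3, 9/2, -9, 81/4, -243/5, …
Sum ⇒ L₀ = lclm(L_f,L_g) in ℚ(x)⟨Dx⟩.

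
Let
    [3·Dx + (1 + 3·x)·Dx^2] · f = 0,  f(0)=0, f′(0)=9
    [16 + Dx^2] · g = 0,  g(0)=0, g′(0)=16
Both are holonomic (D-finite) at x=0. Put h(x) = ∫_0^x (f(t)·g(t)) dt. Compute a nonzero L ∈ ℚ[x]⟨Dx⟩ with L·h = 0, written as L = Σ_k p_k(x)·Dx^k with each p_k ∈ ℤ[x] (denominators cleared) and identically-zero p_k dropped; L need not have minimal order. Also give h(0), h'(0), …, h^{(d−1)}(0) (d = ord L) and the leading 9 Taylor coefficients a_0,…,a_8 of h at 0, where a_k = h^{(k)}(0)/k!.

L = (2272 + 127488·x + 781056·x^2 + 1769472·x^3 + 1327104·x^4)·Dx + (4416 + 50112·x + 165888·x^2 + 165888·x^3)·Dx^2 + (1022 + 19392·x + 102816·x^2 + 221184·x^3 + 165888·x^4)·Dx^3 + (276 + 3132·x + 10368·x^2 + 10368·x^3)·Dx^4 + (55 + 714·x + 3375·x^2 + 6912·x^3 + 5184·x^4)·Dx^5  (order 5).
h: a_k = 0, 0, 0, 48, -54, 48/5, -66, 1488/7, -2313/5, …
ICs: h(0) = 0, h′(0) = 0, h′′(0) = 0, h′′′(0) = 288, h′′′′(0) = -1296.

f: a_k = 0, 9, -27/2, 27, -243/4, 729/5, -729/2, 6561/7, -19683/8, …
g: a_k = 0, 16, 0, -128/3, 0, 512/15, 0, -4096/315, 0, …
L₀ := L_f ⊗_s L_g (sym. prod.), ord ≤ 4.
h=∫₀ˣh₀: take L = L₀·Dx.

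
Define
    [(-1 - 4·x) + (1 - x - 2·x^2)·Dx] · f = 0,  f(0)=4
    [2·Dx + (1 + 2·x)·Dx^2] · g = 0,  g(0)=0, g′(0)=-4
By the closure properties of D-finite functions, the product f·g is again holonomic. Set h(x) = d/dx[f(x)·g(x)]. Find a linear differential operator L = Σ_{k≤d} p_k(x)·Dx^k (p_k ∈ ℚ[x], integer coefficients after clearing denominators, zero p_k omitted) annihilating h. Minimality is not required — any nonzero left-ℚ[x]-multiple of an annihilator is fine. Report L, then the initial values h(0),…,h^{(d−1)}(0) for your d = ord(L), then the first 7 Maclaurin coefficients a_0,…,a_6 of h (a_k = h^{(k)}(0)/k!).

L = (60 + 216·x + 288·x^2) + (5 + 66·x + 240·x^2 + 224·x^3)·Dx + (-3 - 11·x + 4·x^2 + 44·x^3 + 32·x^4)·Dx^2  (order 2).
h: a_k = -16, 0, -160, -256/3, -896, -4096/5, -67328/15, …
ICs: h(0) = -16, h′(0) = 0.

f: a_k = 4, 4, 12, 20, 44, 84, 172, …
g: a_k = 0, -4, 4, -16/3, 8, -64/5, 64/3, …
L₀ := L_f ⊗_s L_g (sym. prod.), ord ≤ 2.
Derive L from L₀ (diff closure).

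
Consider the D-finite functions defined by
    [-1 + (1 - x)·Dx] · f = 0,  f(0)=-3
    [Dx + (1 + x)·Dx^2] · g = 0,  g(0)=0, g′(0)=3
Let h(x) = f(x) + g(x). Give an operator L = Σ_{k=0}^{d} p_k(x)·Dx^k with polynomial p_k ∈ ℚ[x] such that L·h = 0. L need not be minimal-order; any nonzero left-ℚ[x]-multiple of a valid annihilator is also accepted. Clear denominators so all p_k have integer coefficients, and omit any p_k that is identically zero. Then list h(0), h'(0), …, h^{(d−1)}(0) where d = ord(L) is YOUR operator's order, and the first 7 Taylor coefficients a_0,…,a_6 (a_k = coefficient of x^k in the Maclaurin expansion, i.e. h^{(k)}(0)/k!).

f: a_k = -3, -3, -3, -3, -3, -3, -3, …
g: a_k = 0, 3, -3/2, 1, -3/4, 3/5, -1/2, …
Weyl lclm of L_f,L_g ⇒ L₀ (ord ≤ 3).
L = (10 + 2·x)·Dx + (4 + 16·x + 4·x^2)·Dx^2 + (-3 - x + 3·x^2 + x^3)·Dx^3  (order 3).
h: a_k = -3, 0, -9/2, -2, -15/4, -12/5, -7/2, …
ICs: h(0) = -3, h′(0) = 0, h′′(0) = -9.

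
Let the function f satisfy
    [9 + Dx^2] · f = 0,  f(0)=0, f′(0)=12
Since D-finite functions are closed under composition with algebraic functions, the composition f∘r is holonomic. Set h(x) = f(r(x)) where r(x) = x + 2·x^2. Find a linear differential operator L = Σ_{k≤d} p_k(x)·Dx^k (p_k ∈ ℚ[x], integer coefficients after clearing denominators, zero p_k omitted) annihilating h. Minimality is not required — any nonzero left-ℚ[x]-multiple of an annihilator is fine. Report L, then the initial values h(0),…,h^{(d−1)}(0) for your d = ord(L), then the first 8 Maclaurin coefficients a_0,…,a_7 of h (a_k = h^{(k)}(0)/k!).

L = (9 + 108·x + 432·x^2 + 576·x^3) - 4·Dx + (1 + 4·x)·Dx^2  (order 2).
h: a_k = 0, 12, 24, -18, -108, -2079/10, -63, 45117/140, …
ICs: h(0) = 0, h′(0) = 12.

f: a_k = 0, 12, 0, -18, 0, 81/10, 0, -243/140, …
Substitute x→r, Dx→(1/r')Dx; clear ⇒ L₀.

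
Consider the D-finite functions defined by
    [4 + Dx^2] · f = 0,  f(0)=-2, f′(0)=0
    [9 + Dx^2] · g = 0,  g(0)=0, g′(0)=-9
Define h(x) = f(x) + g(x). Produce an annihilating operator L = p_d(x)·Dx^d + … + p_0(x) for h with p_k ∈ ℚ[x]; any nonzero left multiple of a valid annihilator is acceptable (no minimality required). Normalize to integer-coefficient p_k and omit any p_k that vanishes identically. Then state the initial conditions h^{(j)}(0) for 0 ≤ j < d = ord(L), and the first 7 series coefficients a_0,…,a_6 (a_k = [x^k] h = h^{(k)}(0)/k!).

f: a_k = -2, 0, 4, 0, -4/3, 0, 8/45, …
g: a_k = 0, -9, 0, 27/2, 0, -243/40, 0, …
h₀=f+g: left-lcm gives L₀, ord ≤ 4.
L = 36 + 13·Dx^2 + Dx^4  (order 4).
h: a_k = -2, -9, 4, 27/2, -4/3, -243/40, 8/45, …
ICs: h(0) = -2, h′(0) = -9, h′′(0) = 8, h′′′(0) = 81.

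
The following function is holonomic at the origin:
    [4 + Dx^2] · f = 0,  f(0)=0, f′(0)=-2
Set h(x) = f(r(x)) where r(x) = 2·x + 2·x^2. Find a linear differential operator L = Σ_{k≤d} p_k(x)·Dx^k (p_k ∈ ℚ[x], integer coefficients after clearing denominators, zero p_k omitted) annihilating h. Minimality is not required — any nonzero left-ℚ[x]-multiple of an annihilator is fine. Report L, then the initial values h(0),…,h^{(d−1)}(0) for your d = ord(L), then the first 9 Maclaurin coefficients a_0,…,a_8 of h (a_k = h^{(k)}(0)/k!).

L = (16 + 96·x + 192·x^2 + 128·x^3) - 2·Dx + (1 + 2·x)·Dx^2  (order 2).
h: a_k = 0, -4, -4, 32/3, 32, 352/15, -32, -25856/315, -2816/45, …
ICs: h(0) = 0, h′(0) = -4.

f: a_k = 0, -2, 0, 4/3, 0, -4/15, 0, 8/315, 0, …
f∘r: x↦r, Dx↦Dx/r' in L_f ⇒ L₀.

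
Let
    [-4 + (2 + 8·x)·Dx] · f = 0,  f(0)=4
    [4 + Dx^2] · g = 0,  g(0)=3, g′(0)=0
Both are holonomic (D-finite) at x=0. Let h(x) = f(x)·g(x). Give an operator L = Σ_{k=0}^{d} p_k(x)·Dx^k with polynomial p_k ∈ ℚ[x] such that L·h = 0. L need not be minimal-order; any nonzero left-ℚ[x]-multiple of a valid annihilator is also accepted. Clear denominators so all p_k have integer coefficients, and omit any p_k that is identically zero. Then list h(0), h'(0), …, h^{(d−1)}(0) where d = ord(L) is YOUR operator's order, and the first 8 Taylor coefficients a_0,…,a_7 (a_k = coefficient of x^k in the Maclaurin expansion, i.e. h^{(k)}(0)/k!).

L = (16 + 32·x + 64·x^2) + (-4 - 16·x)·Dx + (1 + 8·x + 16·x^2)·Dx^2  (order 2).
h: a_k = 12, 24, -48, 0, -64, 256, -11776/15, 37888/15, …
ICs: h(0) = 12, h′(0) = 24.

f: a_k = 4, 8, -8, 16, -40, 112, -336, 1056, …
g: a_k = 3, 0, -6, 0, 2, 0, -4/15, 0, …
Product ⇒ symmetric product L₀, ord ≤ 2.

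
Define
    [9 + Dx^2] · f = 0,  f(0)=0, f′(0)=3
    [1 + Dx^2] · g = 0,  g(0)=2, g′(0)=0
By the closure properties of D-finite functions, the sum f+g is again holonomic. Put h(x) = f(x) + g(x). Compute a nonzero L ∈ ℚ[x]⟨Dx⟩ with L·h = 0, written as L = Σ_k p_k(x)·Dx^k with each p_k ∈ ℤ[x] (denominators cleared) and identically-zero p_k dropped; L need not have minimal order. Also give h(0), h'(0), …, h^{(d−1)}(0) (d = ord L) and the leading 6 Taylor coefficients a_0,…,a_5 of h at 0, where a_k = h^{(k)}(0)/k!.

f: a_k = 0, 3, 0, -9/2, 0, 81/40, …
g: a_k = 2, 0, -1, 0, 1/12, 0, …
L₀ := lclm(L_f,L_g); ord L₀ ≤ 2+2.
L = 9 + 10·Dx^2 + Dx^4  (order 4).
h: a_k = 2, 3, -1, -9/2, 1/12, 81/40, …
ICs: h(0) = 2, h′(0) = 3, h′′(0) = -2, h′′′(0) = -27.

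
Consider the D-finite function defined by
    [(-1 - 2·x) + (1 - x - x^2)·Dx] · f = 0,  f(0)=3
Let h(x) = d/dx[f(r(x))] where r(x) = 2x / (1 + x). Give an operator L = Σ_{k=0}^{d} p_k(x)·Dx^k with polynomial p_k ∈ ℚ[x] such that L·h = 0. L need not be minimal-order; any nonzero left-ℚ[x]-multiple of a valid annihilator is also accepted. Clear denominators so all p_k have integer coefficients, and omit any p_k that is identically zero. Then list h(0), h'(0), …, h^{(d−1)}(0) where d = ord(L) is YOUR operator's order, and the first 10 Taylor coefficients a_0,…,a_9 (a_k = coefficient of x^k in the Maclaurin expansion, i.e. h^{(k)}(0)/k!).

f: a_k = 3, 3, 6, 9, 15, 24, 39, 63, 102, 165, …
h₀=f(r): pull back L_f along r ⇒ L₀.
Derive L from L₀ (diff closure).
L = (6 + 30·x + 90·x^2 + 50·x^3) + (-1 - 6·x + 30·x^3 + 25·x^4)·Dx  (order 1).
h: a_k = 6, 36, 90, 360, 750, 2700, 5250, 18000, 33750, 112500, …
ICs: h(0) = 6.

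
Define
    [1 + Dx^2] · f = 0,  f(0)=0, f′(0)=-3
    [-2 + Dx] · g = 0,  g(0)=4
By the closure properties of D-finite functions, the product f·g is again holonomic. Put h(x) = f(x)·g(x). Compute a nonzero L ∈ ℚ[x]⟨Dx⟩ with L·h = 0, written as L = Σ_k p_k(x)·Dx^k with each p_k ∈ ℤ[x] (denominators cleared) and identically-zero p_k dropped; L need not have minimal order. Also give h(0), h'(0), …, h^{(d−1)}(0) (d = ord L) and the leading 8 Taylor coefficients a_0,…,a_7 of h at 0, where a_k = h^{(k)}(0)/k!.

L = 5 - 4·Dx + Dx^2  (order 2).
h: a_k = 0, -12, -24, -22, -12, -41/10, -11/15, 29/420, …
ICs: h(0) = 0, h′(0) = -12.

f: a_k = 0, -3, 0, 1/2, 0, -1/40, 0, 1/1680, …
g: a_k = 4, 8, 8, 16/3, 8/3, 16/15, 16/45, 32/315, …
f·g: L₀ = L_f ⊗_s L_g, ord ≤ 2·1.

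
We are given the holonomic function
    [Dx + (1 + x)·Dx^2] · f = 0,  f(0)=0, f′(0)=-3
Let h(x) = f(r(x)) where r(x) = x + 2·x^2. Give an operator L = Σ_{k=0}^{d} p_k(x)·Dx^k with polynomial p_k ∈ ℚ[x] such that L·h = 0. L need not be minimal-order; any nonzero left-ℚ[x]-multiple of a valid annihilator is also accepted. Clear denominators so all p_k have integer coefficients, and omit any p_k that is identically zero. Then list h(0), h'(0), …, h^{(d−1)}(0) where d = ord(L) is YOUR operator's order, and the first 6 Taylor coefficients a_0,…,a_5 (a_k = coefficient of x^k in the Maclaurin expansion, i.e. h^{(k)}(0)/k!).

L = (-3 + 4·x + 8·x^2)·Dx + (1 + 5·x + 6·x^2 + 8·x^3)·Dx^2  (order 2).
h: a_k = 0, -3, -9/2, 5, 3/4, -33/5, …
ICs: h(0) = 0, h′(0) = -3.

f: a_k = 0, -3, 3/2, -1, 3/4, -3/5, …
f∘r: x↦r, Dx↦Dx/r' in L_f ⇒ L₀.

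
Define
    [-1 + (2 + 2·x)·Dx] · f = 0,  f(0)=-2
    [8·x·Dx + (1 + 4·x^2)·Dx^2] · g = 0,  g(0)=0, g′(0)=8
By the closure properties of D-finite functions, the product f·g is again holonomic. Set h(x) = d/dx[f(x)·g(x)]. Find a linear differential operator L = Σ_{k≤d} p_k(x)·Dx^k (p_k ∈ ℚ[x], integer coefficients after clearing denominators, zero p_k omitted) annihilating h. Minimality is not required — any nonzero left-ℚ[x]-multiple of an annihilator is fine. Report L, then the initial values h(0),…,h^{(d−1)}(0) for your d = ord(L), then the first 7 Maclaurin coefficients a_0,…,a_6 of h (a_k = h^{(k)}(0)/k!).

f: a_k = -2, -1, 1/4, -1/8, 5/64, -7/128, 21/512, …
g: a_k = 0, 8, 0, -32/3, 0, 128/5, 0, …
L₀ := L_f ⊗_s L_g (sym. prod.), ord ≤ 2.
h=h₀': d/dx-closure on L₀ ⇒ L.
L = (29 + 160·x - 280·x^2 - 384·x^3 - 48·x^4) + (76 + 300·x - 288·x^2 - 1664·x^3 - 1344·x^4 - 192·x^5)·Dx + (12 - 40·x - 84·x^2 - 256·x^3 - 544·x^4 - 384·x^5 - 64·x^6)·Dx^2  (order 2).
h: a_k = -16, -16, 70, 116/3, -6389/24, -5929/40, 1022653/960, …
ICs: h(0) = -16, h′(0) = -16.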